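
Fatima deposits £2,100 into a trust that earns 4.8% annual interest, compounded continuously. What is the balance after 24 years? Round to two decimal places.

A = P·e^(rt) = 2,100·e^(0.048·24) = 2,100·e^1.152.
e^1.152 ≈ 3.164515616, so A ≈ 6,645.4828.

£6,645.48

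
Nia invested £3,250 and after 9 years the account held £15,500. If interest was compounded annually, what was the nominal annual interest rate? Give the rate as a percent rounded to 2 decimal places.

18.96%

(1 + r)^9 = 15,500/3,250 = 4.76923.
1 + r = 4.76923^(1/9) ≈ 1.189551, so r ≈ 0.189551.
r ≈ 18.95512%.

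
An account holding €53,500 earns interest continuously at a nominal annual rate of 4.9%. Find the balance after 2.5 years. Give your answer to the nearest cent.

A = P·e^(rt) = 53,500·e^(0.049·2.5) = 53,500·e^0.1225.
e^0.1225 ≈ 1.1303191201, so A ≈ 60,472.0729.

€60,472.07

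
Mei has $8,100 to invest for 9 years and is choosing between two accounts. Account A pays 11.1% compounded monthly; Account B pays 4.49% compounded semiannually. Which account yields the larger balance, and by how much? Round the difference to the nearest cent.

Account A growth factor: (1 + 0.00925)^108 ≈ 2.703123405; balance ≈ 21,895.2996.
Account B growth factor: (1 + 0.02245)^18 ≈ 1.4912739337; balance ≈ 12,079.3189.
Account A is larger by 9,815.9807.

Account A, by $9,815.98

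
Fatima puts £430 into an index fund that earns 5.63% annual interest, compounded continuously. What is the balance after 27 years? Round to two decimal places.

A = P·e^(rt) = 430·e^(0.0563·27) = 430·e^1.5201.
e^1.5201 ≈ 4.572682441, so A ≈ 1,966.2534.

£1,966.25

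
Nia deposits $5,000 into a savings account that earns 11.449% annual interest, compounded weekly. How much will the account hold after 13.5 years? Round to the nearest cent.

$23,414.46

Periodic rate = 11.449%/52 = 0.00220173; periods = 52·13.5 = 702.
A = 5,000·(1 + 0.11449/52)^702 ≈ 5,000·4.6828925224 ≈ 23,414.4626.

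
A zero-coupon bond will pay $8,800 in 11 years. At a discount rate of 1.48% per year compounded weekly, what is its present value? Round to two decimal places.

$7,478.07

Growth factor = (1 + 0.0148/52)^572 ≈ 1.176774048.
P = 8,800/1.176774048 ≈ 7,478.0711.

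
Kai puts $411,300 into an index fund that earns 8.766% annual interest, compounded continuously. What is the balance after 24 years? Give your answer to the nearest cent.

A = P·e^(rt) = 411,300·e^(0.08766·24) = 411,300·e^2.10384.
e^2.10384 ≈ 8.197588289709, so A ≈ 3,371,668.0636.

$3,371,668.06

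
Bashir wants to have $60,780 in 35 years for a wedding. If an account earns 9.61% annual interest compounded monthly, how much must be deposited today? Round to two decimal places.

Growth factor = (1 + 0.0961/12)^420 ≈ 28.505682704.
P = 60,780/28.505682704 ≈ 2,132.2064.

$2,132.21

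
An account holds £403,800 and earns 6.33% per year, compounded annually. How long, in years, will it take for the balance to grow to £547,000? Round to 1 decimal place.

4.9 years

(1 + 0.0633)^t = 547,000/403,800 = 1.3546.
t·ln(1 + 0.0633) = ln(1.3546); t = 0.30353/0.0613773 ≈ 4.9453.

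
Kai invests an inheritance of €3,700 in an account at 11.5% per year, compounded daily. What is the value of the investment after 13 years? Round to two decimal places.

Growth factor = (1 + 0.115/365)^4745 ≈ 4.4582866622.
A ≈ 3,700 × 4.4582866622 ≈ 16,495.6606.

€16,495.66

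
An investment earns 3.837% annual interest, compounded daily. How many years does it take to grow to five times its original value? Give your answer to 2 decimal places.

(1 + 0.000105123)^(365t) = 5.
365t = ln 5 / ln(1 + 0.000105123) ≈ 1.6094/0.000105118 ≈ 15310.8083.
t ≈ 41.9474.

41.95 years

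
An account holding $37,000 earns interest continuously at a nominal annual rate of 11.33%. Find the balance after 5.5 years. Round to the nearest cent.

A = P·e^(rt) = 37,000·e^(0.1133·5.5) = 37,000·e^0.62315.
e^0.62315 ≈ 1.8647928975, so A ≈ 68,997.3372.

$68,997.34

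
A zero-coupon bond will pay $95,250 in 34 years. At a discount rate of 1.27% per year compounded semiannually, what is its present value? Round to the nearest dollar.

Growth factor = (1 + 0.00635)^68 ≈ 1.5379260858.
P = 95,250/1.5379260858 ≈ 61,934.0558.

$61,934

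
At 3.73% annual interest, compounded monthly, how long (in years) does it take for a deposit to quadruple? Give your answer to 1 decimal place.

(1 + 0.00310833)^(12t) = 4.
12t = ln 4 / ln(1 + 0.00310833) ≈ 1.3863/0.00310351 ≈ 446.6856.
t ≈ 37.2238.

37.2 years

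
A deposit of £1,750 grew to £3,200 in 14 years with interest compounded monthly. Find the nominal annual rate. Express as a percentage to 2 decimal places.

(1 + r/12)^168 = 3,200/1,750 = 1.82857.
1 + r/12 = 1.82857^(1/168) ≈ 1.003599, so r/12 ≈ 0.00359893.
r ≈ 12·0.00359893 = 4.31872%.

4.32%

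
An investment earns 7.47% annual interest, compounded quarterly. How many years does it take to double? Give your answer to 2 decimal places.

(1 + 0.018675)^(4t) = 2.
4t = ln 2 / ln(1 + 0.018675) ≈ 0.69315/0.0185028 ≈ 37.4618.
t ≈ 9.3655.

9.37 years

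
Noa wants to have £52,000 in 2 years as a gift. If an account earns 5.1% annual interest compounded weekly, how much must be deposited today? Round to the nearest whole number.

Growth factor = (1 + 0.051/52)^104 ≈ 1.1073281188.
P = 52,000/1.1073281188 ≈ 46,959.8840.

£46,960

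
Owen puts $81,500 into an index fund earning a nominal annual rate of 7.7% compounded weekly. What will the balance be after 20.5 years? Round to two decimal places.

$394,624.81

Growth factor = (1 + 0.077/52)^1066 ≈ 4.84202225777.
A ≈ 81,500 × 4.84202225777 ≈ 394,624.8140.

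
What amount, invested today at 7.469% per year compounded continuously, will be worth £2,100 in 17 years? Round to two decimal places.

£589.91

P = A·e^(−rt) = 2,100·e^(−1.26973).
e^(−1.26973) ≈ 0.2809074566, so P ≈ 589.9057.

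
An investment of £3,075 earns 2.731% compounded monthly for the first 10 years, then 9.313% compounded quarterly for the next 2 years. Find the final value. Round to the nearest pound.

After 10 years at 2.731%: 3,075 × 1.313623968 ≈ 4,039.3937.
Then 2 years at 9.313%: 4,039.3937 × 1.202165819 ≈ 4,856.0210.

£4,856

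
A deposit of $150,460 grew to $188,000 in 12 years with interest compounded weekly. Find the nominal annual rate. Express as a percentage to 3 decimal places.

1.857%

(1 + r/52)^624 = 188,000/150,460 = 1.2495.
1 + r/52 = 1.2495^(1/624) ≈ 1.000357, so r/52 ≈ 0.000357026.
r ≈ 52·0.000357026 = 1.85654%.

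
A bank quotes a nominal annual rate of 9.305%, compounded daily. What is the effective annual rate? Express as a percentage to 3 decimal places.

9.750%

EAR = (1 + 9.305%/365)^365 − 1 = (1 + 0.000254932)^365 − 1.
(1 + 0.000254932)^365 ≈ 1.097504, so EAR ≈ 9.75036%.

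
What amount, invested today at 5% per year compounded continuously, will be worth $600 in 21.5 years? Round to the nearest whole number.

$205

P = A·e^(−rt) = 600·e^(−1.075).
e^(−1.075) ≈ 0.341297755, so P ≈ 204.7787.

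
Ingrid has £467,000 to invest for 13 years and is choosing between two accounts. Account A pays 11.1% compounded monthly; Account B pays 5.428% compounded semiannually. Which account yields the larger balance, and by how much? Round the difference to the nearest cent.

Account A, by £1,027,029.26

A: (1 + 0.00925)^156 ≈ 4.205389837202, so 467,000 × 4.205389837202 ≈ 1,963,917.0540.
B: (1 + 0.02714)^26 ≈ 2.00618371249, so 467,000 × 2.00618371249 ≈ 936,887.7937.
Difference ≈ 1,027,029.2602 in favor of A.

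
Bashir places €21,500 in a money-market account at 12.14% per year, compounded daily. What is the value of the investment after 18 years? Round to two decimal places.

€191,117.73

Growth factor = (1 + 0.1214/365)^6570 ≈ 8.8891966406.
A ≈ 21,500 × 8.8891966406 ≈ 191,117.7278.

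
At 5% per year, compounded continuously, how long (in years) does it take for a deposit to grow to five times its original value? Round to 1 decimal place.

e^(0.05t) = 5, so 0.05t = ln 5 ≈ 1.6094.
t ≈ 1.6094/0.05 ≈ 32.1888.

32.2 years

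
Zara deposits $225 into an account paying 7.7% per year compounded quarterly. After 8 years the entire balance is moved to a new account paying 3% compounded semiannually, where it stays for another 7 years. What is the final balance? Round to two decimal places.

$510.14

Phase 1: 225·(1 + 0.01925)^32 ≈ 414.1575.
Phase 2: 414.1575·(1 + 0.015)^14 ≈ 510.1409.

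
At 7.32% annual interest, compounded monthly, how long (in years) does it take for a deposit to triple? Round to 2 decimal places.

15.05 years

(1 + 0.0061)^(12t) = 3.
12t = ln 3 / ln(1 + 0.0061) ≈ 1.0986/0.00608147 ≈ 180.6491.
t ≈ 15.0541.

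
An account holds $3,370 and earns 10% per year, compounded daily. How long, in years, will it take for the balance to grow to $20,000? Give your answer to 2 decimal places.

17.81 years

(1 + 0.000273973)^(365t) = 20,000/3,370 = 5.9347.
365t·ln(1 + 0.000273973) = ln(5.9347); 365t = 1.7808/0.000273935 ≈ 6500.8817.
t ≈ 17.8106 years.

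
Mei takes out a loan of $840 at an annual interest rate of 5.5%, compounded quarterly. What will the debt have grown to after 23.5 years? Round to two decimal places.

Growth factor = (1 + 0.01375)^94 ≈ 3.609952759.
A ≈ 840 × 3.609952759 ≈ 3,032.3603.

$3,032.36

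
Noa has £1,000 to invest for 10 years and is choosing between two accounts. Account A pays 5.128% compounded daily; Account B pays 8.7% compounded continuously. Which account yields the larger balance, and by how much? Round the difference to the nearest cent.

Account B, by £717.01

Account A growth factor: (1 + 0.05128/365)^3650 ≈ 1.669900395; balance ≈ 1,669.9004.
Account B growth factor: e^(0.087·10) = e^0.87 ≈ 2.386910854; balance ≈ 2,386.9109.
Account B is larger by 717.0105.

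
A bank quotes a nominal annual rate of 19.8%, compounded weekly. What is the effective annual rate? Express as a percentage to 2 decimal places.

One year is 52 periods at 0.00380769 each: (1 + 0.00380769)^52 ≈ 1.218504.
EAR = 1.218504 − 1 ≈ 21.85041%.

21.85%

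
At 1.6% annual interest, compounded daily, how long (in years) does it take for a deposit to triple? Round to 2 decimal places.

(1 + 0.0000438356)^(365t) = 3.
365t = ln 3 / ln(1 + 0.0000438356) ≈ 1.0986/4.38347e-05 ≈ 25062.6421.
t ≈ 68.6648.

68.66 years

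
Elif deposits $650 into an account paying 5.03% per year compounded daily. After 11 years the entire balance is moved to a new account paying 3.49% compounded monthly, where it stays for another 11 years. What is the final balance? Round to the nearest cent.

Phase 1: 650·(1 + 0.0503/365)^4015 ≈ 1,130.2953.
Phase 2: 1,130.2953·(1 + 0.0349/12)^132 ≈ 1,658.3478.

$1,658.35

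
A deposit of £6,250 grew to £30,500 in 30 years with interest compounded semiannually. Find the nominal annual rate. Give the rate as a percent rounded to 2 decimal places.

5.35%

(1 + r/2)^60 = 30,500/6,250 = 4.88.
1 + r/2 = 4.88^(1/60) ≈ 1.026771, so r/2 ≈ 0.0267712.
r ≈ 2·0.0267712 = 5.35423%.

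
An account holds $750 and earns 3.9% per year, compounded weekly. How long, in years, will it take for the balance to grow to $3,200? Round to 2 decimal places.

37.21 years

We need (1 + 0.00075)^(52t) = 4.2667, so 52t = ln 4.2667 / ln 1.00075 ≈ 1935.1692.
t ≈ 1935.1692/52 = 37.2148 years.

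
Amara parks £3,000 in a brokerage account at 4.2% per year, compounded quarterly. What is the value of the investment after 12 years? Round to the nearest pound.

Periodic rate = 4.2%/4 = 0.0105; periods = 4·12 = 48.
A = 3,000·(1 + 0.0105)^48 ≈ 3,000·1.650985492 ≈ 4,952.9565.

£4,953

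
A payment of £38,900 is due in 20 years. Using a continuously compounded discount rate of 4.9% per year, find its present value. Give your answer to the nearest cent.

£14,599.60

P = A·e^(−rt) = 38,900·e^(−0.98).
e^(−0.98) ≈ 0.37531109885, so P ≈ 14,599.6017.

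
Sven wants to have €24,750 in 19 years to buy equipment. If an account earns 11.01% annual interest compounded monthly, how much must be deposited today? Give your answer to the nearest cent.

€3,084.73

Periodic rate = 11.01%/12 = 0.009175; 228 periods.
P = 24,750/(1 + 0.009175)^228 ≈ 24,750/8.0233954646 ≈ 3,084.7289.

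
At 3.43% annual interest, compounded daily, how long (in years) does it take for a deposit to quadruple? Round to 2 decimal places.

40.42 years

(1 + 0.0000939726)^(365t) = 4.
365t = ln 4 / ln(1 + 0.0000939726) ≈ 1.3863/9.39682e-05 ≈ 14752.8051.
t ≈ 40.4186.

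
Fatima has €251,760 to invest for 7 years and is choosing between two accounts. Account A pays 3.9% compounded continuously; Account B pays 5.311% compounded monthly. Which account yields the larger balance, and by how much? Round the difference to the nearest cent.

Account A growth factor: e^(0.039·7) = e^0.273 ≈ 1.31390024482; balance ≈ 330,787.5256.
Account B growth factor: (1 + 0.05311/12)^84 ≈ 1.44911021515; balance ≈ 364,827.9878.
Account B is larger by 34,040.4621.

Account B, by €34,040.46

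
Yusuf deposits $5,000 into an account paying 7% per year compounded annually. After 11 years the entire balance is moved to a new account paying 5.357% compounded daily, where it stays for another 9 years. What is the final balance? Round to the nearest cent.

Phase 1: 5,000·(1 + 0.07)^11 ≈ 10,524.2598.
Phase 2: 10,524.2598·(1 + 0.05357/365)^3285 ≈ 17,043.6495.

$17,043.65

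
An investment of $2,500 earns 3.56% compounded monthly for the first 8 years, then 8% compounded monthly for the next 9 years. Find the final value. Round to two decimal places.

$6,809.23

After 8 years at 3.56%: 2,500 × 1.328935679 ≈ 3,322.3392.
Then 9 years at 8%: 3,322.3392 × 2.049530236 ≈ 6,809.2346.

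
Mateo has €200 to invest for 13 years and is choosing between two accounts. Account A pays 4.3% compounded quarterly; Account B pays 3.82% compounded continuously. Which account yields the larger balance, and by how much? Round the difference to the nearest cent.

Account A, by €20.12

A: (1 + 0.01075)^52 ≈ 1.74371298, so 200 × 1.74371298 ≈ 348.7426.
B: e^(0.0382·13) = e^0.4966 ≈ 1.64312514, so 200 × 1.64312514 ≈ 328.6250.
Difference ≈ 20.1176 in favor of A.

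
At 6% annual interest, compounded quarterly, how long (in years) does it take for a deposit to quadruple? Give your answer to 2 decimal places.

(1 + 0.015)^(4t) = 4.
4t = ln 4 / ln(1 + 0.015) ≈ 1.3863/0.0148886 ≈ 93.1111.
t ≈ 23.2778.

23.28 years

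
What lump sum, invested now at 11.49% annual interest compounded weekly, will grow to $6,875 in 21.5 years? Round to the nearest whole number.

$583

Periodic rate = 11.49%/52 = 0.00220962; 1118 periods.
P = 6,875/(1 + 0.1149/52)^1118 ≈ 6,875/11.79439893 ≈ 582.9038.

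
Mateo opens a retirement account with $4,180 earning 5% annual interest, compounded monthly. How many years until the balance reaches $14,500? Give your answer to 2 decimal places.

(1 + 0.00416667)^(12t) = 14,500/4,180 = 3.4689.
12t·ln(1 + 0.00416667) = ln(3.4689); 12t = 1.2438/0.00415801 ≈ 299.1425.
t ≈ 24.9285 years.

24.93 years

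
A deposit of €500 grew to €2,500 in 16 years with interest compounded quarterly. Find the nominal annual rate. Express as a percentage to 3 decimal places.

10.187%

The 64-period growth factor is 2,500/500 = 5.
r/4 = 5^(1/64) − 1 ≈ 0.0254663, so r ≈ 4·0.0254663 = 10.18653%.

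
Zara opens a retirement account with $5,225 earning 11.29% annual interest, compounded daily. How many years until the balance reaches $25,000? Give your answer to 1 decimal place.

(1 + 0.000309315)^(365t) = 25,000/5,225 = 4.7847.
365t·ln(1 + 0.000309315) = ln(4.7847); 365t = 1.5654/0.000309267 ≈ 5061.7098.
t ≈ 13.8677 years.

13.9 years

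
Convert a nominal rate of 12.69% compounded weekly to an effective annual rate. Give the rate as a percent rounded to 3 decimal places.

One year is 52 periods at 0.00244038 each: (1 + 0.00244038)^52 ≈ 1.135128.
EAR = 1.135128 − 1 ≈ 13.51280%.

13.513%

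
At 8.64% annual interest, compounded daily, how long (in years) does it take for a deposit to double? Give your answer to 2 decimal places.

8.02 years

(1 + 0.000236712)^(365t) = 2.
365t = ln 2 / ln(1 + 0.000236712) ≈ 0.69315/0.000236684 ≈ 2928.5725.
t ≈ 8.0235.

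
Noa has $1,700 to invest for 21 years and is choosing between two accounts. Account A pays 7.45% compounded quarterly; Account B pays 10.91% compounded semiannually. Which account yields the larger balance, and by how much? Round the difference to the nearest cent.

A: (1 + 0.018625)^84 ≈ 4.711983795, so 1,700 × 4.711983795 ≈ 8,010.3725.
B: (1 + 0.05455)^42 ≈ 9.3072502879, so 1,700 × 9.3072502879 ≈ 15,822.3255.
Difference ≈ 7,811.9530 in favor of B.

Account B, by $7,811.95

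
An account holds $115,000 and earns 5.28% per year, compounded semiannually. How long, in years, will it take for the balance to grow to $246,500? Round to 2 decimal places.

(1 + 0.0264)^(2t) = 246,500/115,000 = 2.1435.
2t·ln(1 + 0.0264) = ln(2.1435); 2t = 0.76243/0.0260575 ≈ 29.2595.
t ≈ 14.6297 years.

14.63 years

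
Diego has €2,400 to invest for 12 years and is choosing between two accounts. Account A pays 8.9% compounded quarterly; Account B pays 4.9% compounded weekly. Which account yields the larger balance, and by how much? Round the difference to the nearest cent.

Account A growth factor: (1 + 0.02225)^48 ≈ 2.87568772; balance ≈ 6,901.6505.
Account B growth factor: (1 + 0.049/52)^624 ≈ 1.799885651; balance ≈ 4,319.7256.
Account A is larger by 2,581.9250.

Account A, by €2,581.92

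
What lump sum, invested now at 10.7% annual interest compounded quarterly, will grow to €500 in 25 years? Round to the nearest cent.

Growth factor = (1 + 0.02675)^100 ≈ 14.0110652.
P = 500/14.0110652 ≈ 35.6861.

€35.69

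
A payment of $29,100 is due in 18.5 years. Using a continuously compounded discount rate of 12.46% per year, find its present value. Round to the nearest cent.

$2,902.69

P = A·e^(−rt) = 29,100·e^(−2.3051).
e^(−2.3051) ≈ 0.099748825272, so P ≈ 2,902.6908.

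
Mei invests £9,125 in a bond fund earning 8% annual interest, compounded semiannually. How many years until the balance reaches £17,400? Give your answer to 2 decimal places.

8.23 years

(1 + 0.04)^(2t) = 17,400/9,125 = 1.9068.
2t·ln(1 + 0.04) = ln(1.9068); 2t = 0.64545/0.0392207 ≈ 16.4569.
t ≈ 8.2285 years.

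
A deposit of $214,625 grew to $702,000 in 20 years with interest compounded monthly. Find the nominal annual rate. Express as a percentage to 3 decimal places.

5.940%

(1 + r/12)^240 = 702,000/214,625 = 3.27082.
1 + r/12 = 3.27082^(1/240) ≈ 1.00495, so r/12 ≈ 0.00494988.
r ≈ 12·0.00494988 = 5.93986%.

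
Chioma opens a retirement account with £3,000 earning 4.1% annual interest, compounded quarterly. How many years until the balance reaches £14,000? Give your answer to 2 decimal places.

We need (1 + 0.01025)^(4t) = 4.6667, so 4t = ln 4.6667 / ln 1.01025 ≈ 151.0562.
t ≈ 151.0562/4 = 37.7641 years.

37.76 years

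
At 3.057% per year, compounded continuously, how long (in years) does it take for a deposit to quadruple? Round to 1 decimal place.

e^(0.03057t) = 4, so 0.03057t = ln 4 ≈ 1.3863.
t ≈ 1.3863/0.03057 ≈ 45.3482.

45.3 years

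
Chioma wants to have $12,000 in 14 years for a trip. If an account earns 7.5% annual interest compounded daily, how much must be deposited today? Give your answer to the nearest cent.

$4,199.71

Periodic rate = 7.5%/365 = 0.000205479; 5110 periods.
P = 12,000/(1 + 0.075/365)^5110 ≈ 12,000/2.8573429029 ≈ 4,199.7060.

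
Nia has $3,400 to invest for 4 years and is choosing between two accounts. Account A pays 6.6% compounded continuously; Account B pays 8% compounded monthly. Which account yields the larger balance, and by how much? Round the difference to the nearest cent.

Account B, by $250.03

Account A growth factor: e^(0.066·4) = e^0.264 ≈ 1.302128196; balance ≈ 4,427.2359.
Account B growth factor: (1 + 0.08/12)^48 ≈ 1.3756661; balance ≈ 4,677.2647.
Account B is larger by 250.0289.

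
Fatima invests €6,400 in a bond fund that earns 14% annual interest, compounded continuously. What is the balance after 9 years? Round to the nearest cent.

A = P·e^(rt) = 6,400·e^(0.14·9) = 6,400·e^1.26.
e^1.26 ≈ 3.5254214874, so A ≈ 22,562.6975.

€22,562.70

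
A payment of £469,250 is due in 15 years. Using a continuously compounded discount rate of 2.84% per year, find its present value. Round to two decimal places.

P = A·e^(−rt) = 469,250·e^(−0.426).
e^(−0.426) ≈ 0.653116342121, so P ≈ 306,474.8435.

£306,474.84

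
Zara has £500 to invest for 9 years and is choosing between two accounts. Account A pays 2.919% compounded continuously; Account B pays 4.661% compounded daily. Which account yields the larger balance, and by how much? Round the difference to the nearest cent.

Account B, by £110.35

Account A growth factor: e^(0.02919·9) = e^0.26271 ≈ 1.30044953; balance ≈ 650.2248.
Account B growth factor: (1 + 0.04661/365)^3285 ≈ 1.52114481; balance ≈ 760.5724.
Account B is larger by 110.3476.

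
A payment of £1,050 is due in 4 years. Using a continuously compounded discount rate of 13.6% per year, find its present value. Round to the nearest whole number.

P = A·e^(−rt) = 1,050·e^(−0.544).
e^(−0.544) ≈ 0.5804219151, so P ≈ 609.4430.

£609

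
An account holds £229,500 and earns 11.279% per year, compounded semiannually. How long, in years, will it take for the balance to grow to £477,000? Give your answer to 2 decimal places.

(1 + 0.056395)^(2t) = 477,000/229,500 = 2.0784.
2t·ln(1 + 0.056395) = ln(2.0784); 2t = 0.73161/0.0548622 ≈ 13.3355.
t ≈ 6.6677 years.

6.67 years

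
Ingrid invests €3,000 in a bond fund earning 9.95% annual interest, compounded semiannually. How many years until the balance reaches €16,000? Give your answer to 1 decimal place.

We need (1 + 0.04975)^(2t) = 5.3333, so 2t = ln 5.3333 / ln 1.04975 ≈ 34.4780.
t ≈ 34.4780/2 = 17.2390 years.

17.2 years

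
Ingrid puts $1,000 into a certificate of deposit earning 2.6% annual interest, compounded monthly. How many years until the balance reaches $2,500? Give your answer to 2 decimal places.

(1 + 0.00216667)^(12t) = 2,500/1,000 = 2.5.
12t·ln(1 + 0.00216667) = ln(2.5); 12t = 0.91629/0.00216432 ≈ 423.3614.
t ≈ 35.2801 years.

35.28 years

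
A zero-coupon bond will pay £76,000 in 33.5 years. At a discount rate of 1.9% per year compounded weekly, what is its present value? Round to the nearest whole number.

£40,219

Periodic rate = 1.9%/52 = 0.000365385; 1742 periods.
P = 76,000/(1 + 0.019/52)^1742 ≈ 76,000/1.8896351057 ≈ 40,219.4052.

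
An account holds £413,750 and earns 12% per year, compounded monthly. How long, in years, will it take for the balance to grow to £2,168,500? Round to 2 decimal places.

13.87 years

(1 + 0.01)^(12t) = 2,168,500/413,750 = 5.2411.
12t·ln(1 + 0.01) = ln(5.2411); 12t = 1.6565/0.00995033 ≈ 166.4798.
t ≈ 13.8733 years.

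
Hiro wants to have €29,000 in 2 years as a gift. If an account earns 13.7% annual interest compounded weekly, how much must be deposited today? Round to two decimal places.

Growth factor = (1 + 0.137/52)^104 ≈ 1.3147410031.
P = 29,000/1.3147410031 ≈ 22,057.5763.

€22,057.58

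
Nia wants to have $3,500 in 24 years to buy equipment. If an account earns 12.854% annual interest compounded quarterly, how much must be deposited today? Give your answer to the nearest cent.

Growth factor = (1 + 0.032135)^96 ≈ 20.83073116.
P = 3,500/20.83073116 ≈ 168.0210.

$168.02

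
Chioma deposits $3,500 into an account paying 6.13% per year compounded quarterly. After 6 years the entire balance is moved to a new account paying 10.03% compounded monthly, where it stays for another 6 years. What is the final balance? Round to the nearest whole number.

$9,180

After 6 years at 6.13%: 3,500 × 1.4405287 ≈ 5,041.8504.
Then 6 years at 10.03%: 5,041.8504 × 1.820841769 ≈ 9,180.4119.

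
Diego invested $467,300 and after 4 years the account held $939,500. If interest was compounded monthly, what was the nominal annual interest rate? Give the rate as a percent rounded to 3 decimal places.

The 48-period growth factor is 939,500/467,300 = 2.01049.
r/12 = 2.01049^(1/48) − 1 ≈ 0.0146559, so r ≈ 12·0.0146559 = 17.58704%.

17.587%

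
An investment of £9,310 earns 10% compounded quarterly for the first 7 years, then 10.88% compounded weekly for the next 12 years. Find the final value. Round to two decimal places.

£68,492.09

Phase 1: 9,310·(1 + 0.025)^28 ≈ 18,587.3686.
Phase 2: 18,587.3686·(1 + 0.1088/52)^624 ≈ 68,492.0916.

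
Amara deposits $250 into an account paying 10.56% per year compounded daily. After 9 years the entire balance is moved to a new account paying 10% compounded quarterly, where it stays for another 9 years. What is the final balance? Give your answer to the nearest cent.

$1,572.87

After 9 years at 10.56%: 250 × 2.586388611 ≈ 646.5972.
Then 9 years at 10%: 646.5972 × 2.432535316 ≈ 1,572.8704.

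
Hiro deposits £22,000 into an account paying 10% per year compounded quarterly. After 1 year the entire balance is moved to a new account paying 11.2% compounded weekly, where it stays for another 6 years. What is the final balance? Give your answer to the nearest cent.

Phase 1: 22,000·(1 + 0.025)^4 ≈ 24,283.8836.
Phase 2: 24,283.8836·(1 + 0.112/52)^312 ≈ 47,517.1286.

£47,517.13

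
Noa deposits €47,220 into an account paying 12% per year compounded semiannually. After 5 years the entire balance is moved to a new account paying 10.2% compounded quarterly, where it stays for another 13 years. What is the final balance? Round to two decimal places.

€313,212.58

Phase 1: 47,220·(1 + 0.06)^10 ≈ 84,563.8282.
Phase 2: 84,563.8282·(1 + 0.0255)^52 ≈ 313,212.5822.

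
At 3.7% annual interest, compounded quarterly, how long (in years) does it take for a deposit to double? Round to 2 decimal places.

18.82 years

(1 + 0.00925)^(4t) = 2.
4t = ln 2 / ln(1 + 0.00925) ≈ 0.69315/0.00920748 ≈ 75.2809.
t ≈ 18.8202.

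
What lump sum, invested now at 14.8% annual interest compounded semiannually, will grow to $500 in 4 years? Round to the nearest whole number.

Growth factor = (1 + 0.074)^8 ≈ 1.77024856.
P = 500/1.77024856 ≈ 282.4462.

$282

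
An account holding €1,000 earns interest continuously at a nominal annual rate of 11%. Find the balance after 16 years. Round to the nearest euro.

A = P·e^(rt) = 1,000·e^(0.11·16) = 1,000·e^1.76.
e^1.76 ≈ 5.812437394, so A ≈ 5,812.4374.

€5,812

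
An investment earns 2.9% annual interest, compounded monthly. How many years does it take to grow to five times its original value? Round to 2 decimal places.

55.56 years

(1 + 0.00241667)^(12t) = 5.
12t = ln 5 / ln(1 + 0.00241667) ≈ 1.6094/0.00241375 ≈ 666.7787.
t ≈ 55.5649.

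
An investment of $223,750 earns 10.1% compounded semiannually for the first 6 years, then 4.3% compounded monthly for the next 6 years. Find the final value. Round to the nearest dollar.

Phase 1: 223,750·(1 + 0.0505)^12 ≈ 404,125.0068.
Phase 2: 404,125.0068·(1 + 0.043/12)^72 ≈ 522,833.5242.

$522,834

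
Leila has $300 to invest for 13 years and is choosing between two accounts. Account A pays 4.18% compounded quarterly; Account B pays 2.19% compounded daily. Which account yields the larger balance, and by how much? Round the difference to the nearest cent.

A: (1 + 0.01045)^52 ≈ 1.71700306, so 300 × 1.71700306 ≈ 515.1009.
B: (1 + 0.00006)^4745 ≈ 1.32935181, so 300 × 1.32935181 ≈ 398.8055.
Difference ≈ 116.2954 in favor of A.

Account A, by $116.30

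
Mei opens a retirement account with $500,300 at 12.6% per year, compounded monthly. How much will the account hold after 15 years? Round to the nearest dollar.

$3,279,199

Periodic rate = 12.6%/12 = 0.0105; periods = 12·15 = 180.
A = 500,300·(1 + 0.0105)^180 ≈ 500,300·6.554464464358 ≈ 3,279,198.5715.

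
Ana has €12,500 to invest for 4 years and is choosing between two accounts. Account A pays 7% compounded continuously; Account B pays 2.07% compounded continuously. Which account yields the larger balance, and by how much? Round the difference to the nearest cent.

Account A, by €2,960.07

Account A growth factor: e^(0.07·4) = e^0.28 ≈ 1.3231298123; balance ≈ 16,539.1227.
Account B growth factor: e^(0.0207·4) = e^0.0828 ≈ 1.0863245219; balance ≈ 13,579.0565.
Account A is larger by 2,960.0661.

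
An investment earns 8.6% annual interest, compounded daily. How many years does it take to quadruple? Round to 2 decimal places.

16.12 years

(1 + 0.000235616)^(365t) = 4.
365t = ln 4 / ln(1 + 0.000235616) ≈ 1.3863/0.000235589 ≈ 5884.3843.
t ≈ 16.1216.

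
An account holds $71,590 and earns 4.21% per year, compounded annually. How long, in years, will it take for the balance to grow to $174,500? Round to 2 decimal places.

21.61 years

We need (1 + 0.0421)^t = 2.4375, so t = ln 2.4375 / ln 1.0421 ≈ 21.6056.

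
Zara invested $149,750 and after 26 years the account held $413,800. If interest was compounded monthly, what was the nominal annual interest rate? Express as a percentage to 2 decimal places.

3.92%

The 312-period growth factor is 413,800/149,750 = 2.76327.
r/12 = 2.76327^(1/312) − 1 ≈ 0.00326305, so r ≈ 12·0.00326305 = 3.91567%.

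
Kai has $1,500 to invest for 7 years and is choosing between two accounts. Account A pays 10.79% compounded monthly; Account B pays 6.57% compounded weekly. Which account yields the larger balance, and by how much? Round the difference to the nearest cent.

A: (1 + 0.1079/12)^84 ≈ 2.12107814, so 1,500 × 2.12107814 ≈ 3,181.6172.
B: (1 + 0.0657/52)^364 ≈ 1.58345586, so 1,500 × 1.58345586 ≈ 2,375.1838.
Difference ≈ 806.4334 in favor of A.

Account A, by $806.43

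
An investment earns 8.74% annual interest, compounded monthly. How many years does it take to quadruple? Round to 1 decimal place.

15.9 years

(1 + 0.00728333)^(12t) = 4.
12t = ln 4 / ln(1 + 0.00728333) ≈ 1.3863/0.00725694 ≈ 191.0302.
t ≈ 15.9192.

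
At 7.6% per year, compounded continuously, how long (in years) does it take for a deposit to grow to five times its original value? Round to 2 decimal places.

e^(0.076t) = 5, so 0.076t = ln 5 ≈ 1.6094.
t ≈ 1.6094/0.076 ≈ 21.1768.

21.18 years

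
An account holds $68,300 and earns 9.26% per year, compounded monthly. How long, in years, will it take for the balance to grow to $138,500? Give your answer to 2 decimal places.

(1 + 0.00771667)^(12t) = 138,500/68,300 = 2.0278.
12t·ln(1 + 0.00771667) = ln(2.0278); 12t = 0.70696/0.00768705 ≈ 91.9678.
t ≈ 7.6640 years.

7.66 years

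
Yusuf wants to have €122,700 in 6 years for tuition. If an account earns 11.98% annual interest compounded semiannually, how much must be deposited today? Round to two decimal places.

€61,047.22

Periodic rate = 11.98%/2 = 0.0599; 12 periods.
P = 122,700/(1 + 0.0599)^12 ≈ 122,700/2.00991969515 ≈ 61,047.2151.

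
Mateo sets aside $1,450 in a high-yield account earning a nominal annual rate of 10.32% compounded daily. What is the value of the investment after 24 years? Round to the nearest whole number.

Periodic rate = 10.32%/365 = 0.00028274; periods = 365·24 = 8760.
A = 1,450·(1 + 0.1032/365)^8760 ≈ 1,450·11.898947146 ≈ 17,253.4734.

$17,253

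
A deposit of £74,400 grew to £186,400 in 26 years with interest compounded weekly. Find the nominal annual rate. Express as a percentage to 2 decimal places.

3.53%

The 1352-period growth factor is 186,400/74,400 = 2.50538.
r/52 = 2.50538^(1/1352) − 1 ≈ 0.00067955, so r ≈ 52·0.00067955 = 3.53366%.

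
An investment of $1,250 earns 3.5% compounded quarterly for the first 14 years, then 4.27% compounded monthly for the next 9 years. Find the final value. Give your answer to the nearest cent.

After 14 years at 3.5%: 1,250 × 1.628840926 ≈ 2,036.0512.
Then 9 years at 4.27%: 2,036.0512 × 1.467584547 ≈ 2,988.0772.

$2,988.08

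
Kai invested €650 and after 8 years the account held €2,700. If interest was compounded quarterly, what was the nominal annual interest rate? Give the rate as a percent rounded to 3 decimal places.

The 32-period growth factor is 2,700/650 = 4.15385.
r/4 = 4.15385^(1/32) − 1 ≈ 0.0455061, so r ≈ 4·0.0455061 = 18.20244%.

18.202%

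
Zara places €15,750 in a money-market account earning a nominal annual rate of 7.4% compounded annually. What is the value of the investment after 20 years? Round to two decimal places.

€65,669.87

Annual rate = 7.4% = 0.074; years = 20.
A = 15,750·(1 + 0.074)^20 ≈ 15,750·4.1695158324 ≈ 65,669.8744.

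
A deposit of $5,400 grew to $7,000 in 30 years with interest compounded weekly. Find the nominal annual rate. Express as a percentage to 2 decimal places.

The 1560-period growth factor is 7,000/5,400 = 1.2963.
r/52 = 1.2963^(1/1560) − 1 ≈ 0.000166367, so r ≈ 52·0.000166367 = 0.86511%.

0.87%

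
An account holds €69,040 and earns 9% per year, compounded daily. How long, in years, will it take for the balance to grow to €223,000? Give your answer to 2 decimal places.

13.03 years

We need (1 + 0.000246575)^(365t) = 3.23, so 365t = ln 3.23 / ln 1.000247 ≈ 4755.6672.
t ≈ 4755.6672/365 = 13.0292 years.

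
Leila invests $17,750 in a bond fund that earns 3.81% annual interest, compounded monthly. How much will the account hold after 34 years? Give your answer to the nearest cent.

$64,698.20

Periodic rate = 3.81%/12 = 0.003175; periods = 12·34 = 408.
A = 17,750·(1 + 0.003175)^408 ≈ 17,750·3.6449691252 ≈ 64,698.2020.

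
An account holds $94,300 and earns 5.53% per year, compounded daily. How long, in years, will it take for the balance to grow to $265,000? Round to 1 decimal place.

18.7 years

We need (1 + 0.000151507)^(365t) = 2.8102, so 365t = ln 2.8102 / ln 1.000152 ≈ 6820.3313.
t ≈ 6820.3313/365 = 18.6858 years.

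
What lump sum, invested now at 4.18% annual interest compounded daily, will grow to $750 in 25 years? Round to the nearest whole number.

$264

Growth factor = (1 + 0.0418/365)^9125 ≈ 2.8432284.
P = 750/2.8432284 ≈ 263.7846.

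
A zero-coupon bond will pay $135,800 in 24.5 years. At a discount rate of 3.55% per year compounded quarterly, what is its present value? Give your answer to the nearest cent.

Growth factor = (1 + 0.008875)^98 ≈ 2.37717585824.
P = 135,800/2.37717585824 ≈ 57,126.6108.

$57,126.61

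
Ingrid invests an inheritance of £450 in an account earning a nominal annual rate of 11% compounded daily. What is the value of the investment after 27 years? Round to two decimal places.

£8,767.44

Periodic rate = 11%/365 = 0.00030137; periods = 365·27 = 9855.
A = 450·(1 + 0.11/365)^9855 ≈ 450·19.4832 ≈ 8,767.4400.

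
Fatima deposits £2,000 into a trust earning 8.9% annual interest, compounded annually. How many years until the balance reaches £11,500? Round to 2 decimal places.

20.52 years

(1 + 0.089)^t = 11,500/2,000 = 5.75.
t·ln(1 + 0.089) = ln(5.75); t = 1.7492/0.0852598 ≈ 20.5161.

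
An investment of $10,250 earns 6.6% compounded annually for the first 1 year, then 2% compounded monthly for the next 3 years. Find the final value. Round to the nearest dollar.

Phase 1: 10,250·(1 + 0.066)^1 ≈ 10,926.5000.
Phase 2: 10,926.5000·(1 + 0.02/12)^36 ≈ 11,601.5776.

$11,602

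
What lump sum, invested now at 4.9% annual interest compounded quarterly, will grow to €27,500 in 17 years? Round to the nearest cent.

€12,016.09

Periodic rate = 4.9%/4 = 0.01225; 68 periods.
P = 27,500/(1 + 0.01225)^68 ≈ 27,500/2.2885974513 ≈ 12,016.0931.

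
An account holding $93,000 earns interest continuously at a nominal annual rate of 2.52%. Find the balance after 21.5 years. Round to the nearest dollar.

$159,876

A = P·e^(rt) = 93,000·e^(0.0252·21.5) = 93,000·e^0.5418.
e^0.5418 ≈ 1.71909845614, so A ≈ 159,876.1564.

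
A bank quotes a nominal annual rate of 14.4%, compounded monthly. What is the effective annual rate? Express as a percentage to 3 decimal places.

One year is 12 periods at 0.012 each: (1 + 0.012)^12 ≈ 1.153895.
EAR = 1.153895 − 1 ≈ 15.38946%.

15.389%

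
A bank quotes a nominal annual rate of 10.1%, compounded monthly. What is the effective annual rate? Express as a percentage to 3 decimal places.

One year is 12 periods at 0.00841667 each: (1 + 0.00841667)^12 ≈ 1.105809.
EAR = 1.105809 − 1 ≈ 10.58091%.

10.581%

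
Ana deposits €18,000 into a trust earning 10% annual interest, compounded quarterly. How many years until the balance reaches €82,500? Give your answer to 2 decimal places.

15.41 years

We need (1 + 0.025)^(4t) = 4.5833, so 4t = ln 4.5833 / ln 1.025 ≈ 61.6551.
t ≈ 61.6551/4 = 15.4138 years.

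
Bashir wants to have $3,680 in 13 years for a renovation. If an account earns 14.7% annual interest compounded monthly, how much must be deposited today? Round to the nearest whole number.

$551

Growth factor = (1 + 0.01225)^156 ≈ 6.681816255.
P = 3,680/6.681816255 ≈ 550.7485.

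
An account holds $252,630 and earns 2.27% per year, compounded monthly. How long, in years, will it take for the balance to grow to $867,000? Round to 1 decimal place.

54.4 years

We need (1 + 0.00189167)^(12t) = 3.4319, so 12t = ln 3.4319 / ln 1.001892 ≈ 652.4823.
t ≈ 652.4823/12 = 54.3735 years.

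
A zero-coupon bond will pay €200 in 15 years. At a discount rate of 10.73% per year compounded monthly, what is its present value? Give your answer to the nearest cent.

Growth factor = (1 + 0.1073/12)^180 ≈ 4.96466987.
P = 200/4.96466987 ≈ 40.2847.

€40.28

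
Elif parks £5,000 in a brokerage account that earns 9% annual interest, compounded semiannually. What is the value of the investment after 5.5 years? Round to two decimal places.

Periodic rate = 9%/2 = 0.045; periods = 2·5.5 = 11.
A = 5,000·(1 + 0.045)^11 ≈ 5,000·1.622853046 ≈ 8,114.2652.

£8,114.27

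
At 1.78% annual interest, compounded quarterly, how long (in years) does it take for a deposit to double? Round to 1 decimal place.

(1 + 0.00445)^(4t) = 2.
4t = ln 2 / ln(1 + 0.00445) ≈ 0.69315/0.00444013 ≈ 156.1097.
t ≈ 39.0274.

39.0 years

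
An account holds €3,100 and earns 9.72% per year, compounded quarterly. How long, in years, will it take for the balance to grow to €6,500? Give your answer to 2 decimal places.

7.71 years

We need (1 + 0.0243)^(4t) = 2.0968, so 4t = ln 2.0968 / ln 1.0243 ≈ 30.8379.
t ≈ 30.8379/4 = 7.7095 years.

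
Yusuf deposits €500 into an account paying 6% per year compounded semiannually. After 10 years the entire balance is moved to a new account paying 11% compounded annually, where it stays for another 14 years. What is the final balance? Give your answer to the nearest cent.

€3,892.57

Phase 1: 500·(1 + 0.03)^20 ≈ 903.0556.
Phase 2: 903.0556·(1 + 0.11)^14 ≈ 3,892.5679.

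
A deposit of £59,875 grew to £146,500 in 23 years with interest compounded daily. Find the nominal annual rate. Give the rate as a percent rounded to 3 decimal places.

3.890%

The 8395-period growth factor is 146,500/59,875 = 2.44676.
r/365 = 2.44676^(1/8395) − 1 ≈ 0.000106589, so r ≈ 365·0.000106589 = 3.89050%.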